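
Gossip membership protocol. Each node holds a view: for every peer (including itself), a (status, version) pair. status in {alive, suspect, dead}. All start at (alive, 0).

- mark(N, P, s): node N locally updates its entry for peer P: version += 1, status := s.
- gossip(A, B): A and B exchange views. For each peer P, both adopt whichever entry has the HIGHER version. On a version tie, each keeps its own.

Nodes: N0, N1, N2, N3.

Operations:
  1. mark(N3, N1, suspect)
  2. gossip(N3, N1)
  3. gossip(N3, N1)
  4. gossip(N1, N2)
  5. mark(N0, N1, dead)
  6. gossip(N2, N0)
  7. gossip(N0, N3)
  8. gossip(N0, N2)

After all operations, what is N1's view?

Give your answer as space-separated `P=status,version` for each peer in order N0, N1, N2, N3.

Answer: N0=alive,0 N1=suspect,1 N2=alive,0 N3=alive,0

Derivation:
Op 1: N3 marks N1=suspect -> (suspect,v1)
Op 2: gossip N3<->N1 -> N3.N0=(alive,v0) N3.N1=(suspect,v1) N3.N2=(alive,v0) N3.N3=(alive,v0) | N1.N0=(alive,v0) N1.N1=(suspect,v1) N1.N2=(alive,v0) N1.N3=(alive,v0)
Op 3: gossip N3<->N1 -> N3.N0=(alive,v0) N3.N1=(suspect,v1) N3.N2=(alive,v0) N3.N3=(alive,v0) | N1.N0=(alive,v0) N1.N1=(suspect,v1) N1.N2=(alive,v0) N1.N3=(alive,v0)
Op 4: gossip N1<->N2 -> N1.N0=(alive,v0) N1.N1=(suspect,v1) N1.N2=(alive,v0) N1.N3=(alive,v0) | N2.N0=(alive,v0) N2.N1=(suspect,v1) N2.N2=(alive,v0) N2.N3=(alive,v0)
Op 5: N0 marks N1=dead -> (dead,v1)
Op 6: gossip N2<->N0 -> N2.N0=(alive,v0) N2.N1=(suspect,v1) N2.N2=(alive,v0) N2.N3=(alive,v0) | N0.N0=(alive,v0) N0.N1=(dead,v1) N0.N2=(alive,v0) N0.N3=(alive,v0)
Op 7: gossip N0<->N3 -> N0.N0=(alive,v0) N0.N1=(dead,v1) N0.N2=(alive,v0) N0.N3=(alive,v0) | N3.N0=(alive,v0) N3.N1=(suspect,v1) N3.N2=(alive,v0) N3.N3=(alive,v0)
Op 8: gossip N0<->N2 -> N0.N0=(alive,v0) N0.N1=(dead,v1) N0.N2=(alive,v0) N0.N3=(alive,v0) | N2.N0=(alive,v0) N2.N1=(suspect,v1) N2.N2=(alive,v0) N2.N3=(alive,v0)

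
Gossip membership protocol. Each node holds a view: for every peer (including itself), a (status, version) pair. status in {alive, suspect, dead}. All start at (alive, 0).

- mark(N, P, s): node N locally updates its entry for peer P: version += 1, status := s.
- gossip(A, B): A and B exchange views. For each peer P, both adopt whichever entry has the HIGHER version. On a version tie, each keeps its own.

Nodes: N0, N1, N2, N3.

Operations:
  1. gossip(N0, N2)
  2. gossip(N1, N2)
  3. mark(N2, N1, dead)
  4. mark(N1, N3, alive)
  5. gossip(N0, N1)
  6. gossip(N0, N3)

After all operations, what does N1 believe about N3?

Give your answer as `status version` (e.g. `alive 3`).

Answer: alive 1

Derivation:
Op 1: gossip N0<->N2 -> N0.N0=(alive,v0) N0.N1=(alive,v0) N0.N2=(alive,v0) N0.N3=(alive,v0) | N2.N0=(alive,v0) N2.N1=(alive,v0) N2.N2=(alive,v0) N2.N3=(alive,v0)
Op 2: gossip N1<->N2 -> N1.N0=(alive,v0) N1.N1=(alive,v0) N1.N2=(alive,v0) N1.N3=(alive,v0) | N2.N0=(alive,v0) N2.N1=(alive,v0) N2.N2=(alive,v0) N2.N3=(alive,v0)
Op 3: N2 marks N1=dead -> (dead,v1)
Op 4: N1 marks N3=alive -> (alive,v1)
Op 5: gossip N0<->N1 -> N0.N0=(alive,v0) N0.N1=(alive,v0) N0.N2=(alive,v0) N0.N3=(alive,v1) | N1.N0=(alive,v0) N1.N1=(alive,v0) N1.N2=(alive,v0) N1.N3=(alive,v1)
Op 6: gossip N0<->N3 -> N0.N0=(alive,v0) N0.N1=(alive,v0) N0.N2=(alive,v0) N0.N3=(alive,v1) | N3.N0=(alive,v0) N3.N1=(alive,v0) N3.N2=(alive,v0) N3.N3=(alive,v1)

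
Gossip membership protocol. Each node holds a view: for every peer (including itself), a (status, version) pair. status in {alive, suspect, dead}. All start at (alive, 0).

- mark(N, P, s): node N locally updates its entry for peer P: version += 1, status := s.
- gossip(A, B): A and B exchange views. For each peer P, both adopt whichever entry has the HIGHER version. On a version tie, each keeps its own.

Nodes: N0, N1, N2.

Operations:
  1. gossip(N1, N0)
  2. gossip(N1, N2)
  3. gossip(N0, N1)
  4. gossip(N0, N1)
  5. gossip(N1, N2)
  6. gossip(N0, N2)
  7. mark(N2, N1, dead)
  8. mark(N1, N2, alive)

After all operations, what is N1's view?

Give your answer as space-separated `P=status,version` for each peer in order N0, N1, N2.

Answer: N0=alive,0 N1=alive,0 N2=alive,1

Derivation:
Op 1: gossip N1<->N0 -> N1.N0=(alive,v0) N1.N1=(alive,v0) N1.N2=(alive,v0) | N0.N0=(alive,v0) N0.N1=(alive,v0) N0.N2=(alive,v0)
Op 2: gossip N1<->N2 -> N1.N0=(alive,v0) N1.N1=(alive,v0) N1.N2=(alive,v0) | N2.N0=(alive,v0) N2.N1=(alive,v0) N2.N2=(alive,v0)
Op 3: gossip N0<->N1 -> N0.N0=(alive,v0) N0.N1=(alive,v0) N0.N2=(alive,v0) | N1.N0=(alive,v0) N1.N1=(alive,v0) N1.N2=(alive,v0)
Op 4: gossip N0<->N1 -> N0.N0=(alive,v0) N0.N1=(alive,v0) N0.N2=(alive,v0) | N1.N0=(alive,v0) N1.N1=(alive,v0) N1.N2=(alive,v0)
Op 5: gossip N1<->N2 -> N1.N0=(alive,v0) N1.N1=(alive,v0) N1.N2=(alive,v0) | N2.N0=(alive,v0) N2.N1=(alive,v0) N2.N2=(alive,v0)
Op 6: gossip N0<->N2 -> N0.N0=(alive,v0) N0.N1=(alive,v0) N0.N2=(alive,v0) | N2.N0=(alive,v0) N2.N1=(alive,v0) N2.N2=(alive,v0)
Op 7: N2 marks N1=dead -> (dead,v1)
Op 8: N1 marks N2=alive -> (alive,v1)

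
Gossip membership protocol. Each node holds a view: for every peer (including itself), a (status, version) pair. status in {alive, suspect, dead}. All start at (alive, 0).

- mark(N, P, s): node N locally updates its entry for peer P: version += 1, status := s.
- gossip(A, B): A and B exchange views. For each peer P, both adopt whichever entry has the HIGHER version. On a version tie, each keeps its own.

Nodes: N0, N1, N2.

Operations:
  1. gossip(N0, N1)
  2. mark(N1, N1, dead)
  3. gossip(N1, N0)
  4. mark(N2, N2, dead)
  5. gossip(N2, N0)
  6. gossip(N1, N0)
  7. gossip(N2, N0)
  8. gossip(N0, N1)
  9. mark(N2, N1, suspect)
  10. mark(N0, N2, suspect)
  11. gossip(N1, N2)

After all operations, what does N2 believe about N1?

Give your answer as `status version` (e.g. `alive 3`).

Answer: suspect 2

Derivation:
Op 1: gossip N0<->N1 -> N0.N0=(alive,v0) N0.N1=(alive,v0) N0.N2=(alive,v0) | N1.N0=(alive,v0) N1.N1=(alive,v0) N1.N2=(alive,v0)
Op 2: N1 marks N1=dead -> (dead,v1)
Op 3: gossip N1<->N0 -> N1.N0=(alive,v0) N1.N1=(dead,v1) N1.N2=(alive,v0) | N0.N0=(alive,v0) N0.N1=(dead,v1) N0.N2=(alive,v0)
Op 4: N2 marks N2=dead -> (dead,v1)
Op 5: gossip N2<->N0 -> N2.N0=(alive,v0) N2.N1=(dead,v1) N2.N2=(dead,v1) | N0.N0=(alive,v0) N0.N1=(dead,v1) N0.N2=(dead,v1)
Op 6: gossip N1<->N0 -> N1.N0=(alive,v0) N1.N1=(dead,v1) N1.N2=(dead,v1) | N0.N0=(alive,v0) N0.N1=(dead,v1) N0.N2=(dead,v1)
Op 7: gossip N2<->N0 -> N2.N0=(alive,v0) N2.N1=(dead,v1) N2.N2=(dead,v1) | N0.N0=(alive,v0) N0.N1=(dead,v1) N0.N2=(dead,v1)
Op 8: gossip N0<->N1 -> N0.N0=(alive,v0) N0.N1=(dead,v1) N0.N2=(dead,v1) | N1.N0=(alive,v0) N1.N1=(dead,v1) N1.N2=(dead,v1)
Op 9: N2 marks N1=suspect -> (suspect,v2)
Op 10: N0 marks N2=suspect -> (suspect,v2)
Op 11: gossip N1<->N2 -> N1.N0=(alive,v0) N1.N1=(suspect,v2) N1.N2=(dead,v1) | N2.N0=(alive,v0) N2.N1=(suspect,v2) N2.N2=(dead,v1)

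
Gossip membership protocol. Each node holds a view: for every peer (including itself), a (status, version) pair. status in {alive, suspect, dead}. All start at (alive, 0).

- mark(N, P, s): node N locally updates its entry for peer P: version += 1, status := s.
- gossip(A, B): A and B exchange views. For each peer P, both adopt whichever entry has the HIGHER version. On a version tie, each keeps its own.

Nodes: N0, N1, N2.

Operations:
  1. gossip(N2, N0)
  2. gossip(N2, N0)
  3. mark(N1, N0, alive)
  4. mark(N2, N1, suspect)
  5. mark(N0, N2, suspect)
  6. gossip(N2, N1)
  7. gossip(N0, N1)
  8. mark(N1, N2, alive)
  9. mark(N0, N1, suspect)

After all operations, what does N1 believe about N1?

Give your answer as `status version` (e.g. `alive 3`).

Op 1: gossip N2<->N0 -> N2.N0=(alive,v0) N2.N1=(alive,v0) N2.N2=(alive,v0) | N0.N0=(alive,v0) N0.N1=(alive,v0) N0.N2=(alive,v0)
Op 2: gossip N2<->N0 -> N2.N0=(alive,v0) N2.N1=(alive,v0) N2.N2=(alive,v0) | N0.N0=(alive,v0) N0.N1=(alive,v0) N0.N2=(alive,v0)
Op 3: N1 marks N0=alive -> (alive,v1)
Op 4: N2 marks N1=suspect -> (suspect,v1)
Op 5: N0 marks N2=suspect -> (suspect,v1)
Op 6: gossip N2<->N1 -> N2.N0=(alive,v1) N2.N1=(suspect,v1) N2.N2=(alive,v0) | N1.N0=(alive,v1) N1.N1=(suspect,v1) N1.N2=(alive,v0)
Op 7: gossip N0<->N1 -> N0.N0=(alive,v1) N0.N1=(suspect,v1) N0.N2=(suspect,v1) | N1.N0=(alive,v1) N1.N1=(suspect,v1) N1.N2=(suspect,v1)
Op 8: N1 marks N2=alive -> (alive,v2)
Op 9: N0 marks N1=suspect -> (suspect,v2)

Answer: suspect 1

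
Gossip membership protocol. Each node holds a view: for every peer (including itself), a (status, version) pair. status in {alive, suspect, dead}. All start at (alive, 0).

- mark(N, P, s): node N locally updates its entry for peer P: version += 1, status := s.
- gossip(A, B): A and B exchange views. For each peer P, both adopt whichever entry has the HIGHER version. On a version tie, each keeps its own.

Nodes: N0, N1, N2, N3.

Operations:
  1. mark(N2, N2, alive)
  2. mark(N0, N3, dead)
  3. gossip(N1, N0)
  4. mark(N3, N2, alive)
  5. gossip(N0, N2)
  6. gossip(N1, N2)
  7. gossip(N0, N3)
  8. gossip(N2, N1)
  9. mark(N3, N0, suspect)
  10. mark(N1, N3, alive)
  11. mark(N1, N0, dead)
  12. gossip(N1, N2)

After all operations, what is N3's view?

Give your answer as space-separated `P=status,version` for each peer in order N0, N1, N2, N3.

Answer: N0=suspect,1 N1=alive,0 N2=alive,1 N3=dead,1

Derivation:
Op 1: N2 marks N2=alive -> (alive,v1)
Op 2: N0 marks N3=dead -> (dead,v1)
Op 3: gossip N1<->N0 -> N1.N0=(alive,v0) N1.N1=(alive,v0) N1.N2=(alive,v0) N1.N3=(dead,v1) | N0.N0=(alive,v0) N0.N1=(alive,v0) N0.N2=(alive,v0) N0.N3=(dead,v1)
Op 4: N3 marks N2=alive -> (alive,v1)
Op 5: gossip N0<->N2 -> N0.N0=(alive,v0) N0.N1=(alive,v0) N0.N2=(alive,v1) N0.N3=(dead,v1) | N2.N0=(alive,v0) N2.N1=(alive,v0) N2.N2=(alive,v1) N2.N3=(dead,v1)
Op 6: gossip N1<->N2 -> N1.N0=(alive,v0) N1.N1=(alive,v0) N1.N2=(alive,v1) N1.N3=(dead,v1) | N2.N0=(alive,v0) N2.N1=(alive,v0) N2.N2=(alive,v1) N2.N3=(dead,v1)
Op 7: gossip N0<->N3 -> N0.N0=(alive,v0) N0.N1=(alive,v0) N0.N2=(alive,v1) N0.N3=(dead,v1) | N3.N0=(alive,v0) N3.N1=(alive,v0) N3.N2=(alive,v1) N3.N3=(dead,v1)
Op 8: gossip N2<->N1 -> N2.N0=(alive,v0) N2.N1=(alive,v0) N2.N2=(alive,v1) N2.N3=(dead,v1) | N1.N0=(alive,v0) N1.N1=(alive,v0) N1.N2=(alive,v1) N1.N3=(dead,v1)
Op 9: N3 marks N0=suspect -> (suspect,v1)
Op 10: N1 marks N3=alive -> (alive,v2)
Op 11: N1 marks N0=dead -> (dead,v1)
Op 12: gossip N1<->N2 -> N1.N0=(dead,v1) N1.N1=(alive,v0) N1.N2=(alive,v1) N1.N3=(alive,v2) | N2.N0=(dead,v1) N2.N1=(alive,v0) N2.N2=(alive,v1) N2.N3=(alive,v2)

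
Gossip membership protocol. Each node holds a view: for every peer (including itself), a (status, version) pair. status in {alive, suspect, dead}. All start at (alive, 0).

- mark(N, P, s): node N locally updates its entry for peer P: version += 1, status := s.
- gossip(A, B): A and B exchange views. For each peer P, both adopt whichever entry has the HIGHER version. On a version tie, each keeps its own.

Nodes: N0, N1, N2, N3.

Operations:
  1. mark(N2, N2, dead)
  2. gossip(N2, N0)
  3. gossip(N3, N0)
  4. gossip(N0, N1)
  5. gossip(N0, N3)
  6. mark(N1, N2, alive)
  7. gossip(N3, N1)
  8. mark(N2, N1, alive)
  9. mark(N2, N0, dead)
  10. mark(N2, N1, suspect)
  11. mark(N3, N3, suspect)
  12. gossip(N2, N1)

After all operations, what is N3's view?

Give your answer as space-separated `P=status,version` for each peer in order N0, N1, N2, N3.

Op 1: N2 marks N2=dead -> (dead,v1)
Op 2: gossip N2<->N0 -> N2.N0=(alive,v0) N2.N1=(alive,v0) N2.N2=(dead,v1) N2.N3=(alive,v0) | N0.N0=(alive,v0) N0.N1=(alive,v0) N0.N2=(dead,v1) N0.N3=(alive,v0)
Op 3: gossip N3<->N0 -> N3.N0=(alive,v0) N3.N1=(alive,v0) N3.N2=(dead,v1) N3.N3=(alive,v0) | N0.N0=(alive,v0) N0.N1=(alive,v0) N0.N2=(dead,v1) N0.N3=(alive,v0)
Op 4: gossip N0<->N1 -> N0.N0=(alive,v0) N0.N1=(alive,v0) N0.N2=(dead,v1) N0.N3=(alive,v0) | N1.N0=(alive,v0) N1.N1=(alive,v0) N1.N2=(dead,v1) N1.N3=(alive,v0)
Op 5: gossip N0<->N3 -> N0.N0=(alive,v0) N0.N1=(alive,v0) N0.N2=(dead,v1) N0.N3=(alive,v0) | N3.N0=(alive,v0) N3.N1=(alive,v0) N3.N2=(dead,v1) N3.N3=(alive,v0)
Op 6: N1 marks N2=alive -> (alive,v2)
Op 7: gossip N3<->N1 -> N3.N0=(alive,v0) N3.N1=(alive,v0) N3.N2=(alive,v2) N3.N3=(alive,v0) | N1.N0=(alive,v0) N1.N1=(alive,v0) N1.N2=(alive,v2) N1.N3=(alive,v0)
Op 8: N2 marks N1=alive -> (alive,v1)
Op 9: N2 marks N0=dead -> (dead,v1)
Op 10: N2 marks N1=suspect -> (suspect,v2)
Op 11: N3 marks N3=suspect -> (suspect,v1)
Op 12: gossip N2<->N1 -> N2.N0=(dead,v1) N2.N1=(suspect,v2) N2.N2=(alive,v2) N2.N3=(alive,v0) | N1.N0=(dead,v1) N1.N1=(suspect,v2) N1.N2=(alive,v2) N1.N3=(alive,v0)

Answer: N0=alive,0 N1=alive,0 N2=alive,2 N3=suspect,1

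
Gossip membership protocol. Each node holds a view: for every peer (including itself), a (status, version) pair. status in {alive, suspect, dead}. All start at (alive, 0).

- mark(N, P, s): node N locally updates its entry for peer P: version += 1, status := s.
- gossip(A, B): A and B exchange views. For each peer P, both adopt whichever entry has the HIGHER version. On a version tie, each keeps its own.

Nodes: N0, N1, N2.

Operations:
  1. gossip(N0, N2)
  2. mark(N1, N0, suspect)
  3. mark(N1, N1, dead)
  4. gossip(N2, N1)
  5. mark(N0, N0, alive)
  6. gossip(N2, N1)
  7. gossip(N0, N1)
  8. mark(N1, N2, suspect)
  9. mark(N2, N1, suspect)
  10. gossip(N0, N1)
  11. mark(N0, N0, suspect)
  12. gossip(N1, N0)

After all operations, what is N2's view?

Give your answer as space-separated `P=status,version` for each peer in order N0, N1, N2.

Op 1: gossip N0<->N2 -> N0.N0=(alive,v0) N0.N1=(alive,v0) N0.N2=(alive,v0) | N2.N0=(alive,v0) N2.N1=(alive,v0) N2.N2=(alive,v0)
Op 2: N1 marks N0=suspect -> (suspect,v1)
Op 3: N1 marks N1=dead -> (dead,v1)
Op 4: gossip N2<->N1 -> N2.N0=(suspect,v1) N2.N1=(dead,v1) N2.N2=(alive,v0) | N1.N0=(suspect,v1) N1.N1=(dead,v1) N1.N2=(alive,v0)
Op 5: N0 marks N0=alive -> (alive,v1)
Op 6: gossip N2<->N1 -> N2.N0=(suspect,v1) N2.N1=(dead,v1) N2.N2=(alive,v0) | N1.N0=(suspect,v1) N1.N1=(dead,v1) N1.N2=(alive,v0)
Op 7: gossip N0<->N1 -> N0.N0=(alive,v1) N0.N1=(dead,v1) N0.N2=(alive,v0) | N1.N0=(suspect,v1) N1.N1=(dead,v1) N1.N2=(alive,v0)
Op 8: N1 marks N2=suspect -> (suspect,v1)
Op 9: N2 marks N1=suspect -> (suspect,v2)
Op 10: gossip N0<->N1 -> N0.N0=(alive,v1) N0.N1=(dead,v1) N0.N2=(suspect,v1) | N1.N0=(suspect,v1) N1.N1=(dead,v1) N1.N2=(suspect,v1)
Op 11: N0 marks N0=suspect -> (suspect,v2)
Op 12: gossip N1<->N0 -> N1.N0=(suspect,v2) N1.N1=(dead,v1) N1.N2=(suspect,v1) | N0.N0=(suspect,v2) N0.N1=(dead,v1) N0.N2=(suspect,v1)

Answer: N0=suspect,1 N1=suspect,2 N2=alive,0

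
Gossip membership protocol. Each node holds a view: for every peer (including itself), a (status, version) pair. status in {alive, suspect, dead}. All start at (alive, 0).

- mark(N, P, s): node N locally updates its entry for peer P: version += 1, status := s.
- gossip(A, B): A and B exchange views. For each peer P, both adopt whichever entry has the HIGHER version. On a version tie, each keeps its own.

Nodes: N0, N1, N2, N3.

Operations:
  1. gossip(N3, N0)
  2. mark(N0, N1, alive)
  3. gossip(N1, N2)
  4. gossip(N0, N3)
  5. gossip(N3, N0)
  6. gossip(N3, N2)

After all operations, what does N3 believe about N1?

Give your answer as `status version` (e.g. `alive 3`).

Op 1: gossip N3<->N0 -> N3.N0=(alive,v0) N3.N1=(alive,v0) N3.N2=(alive,v0) N3.N3=(alive,v0) | N0.N0=(alive,v0) N0.N1=(alive,v0) N0.N2=(alive,v0) N0.N3=(alive,v0)
Op 2: N0 marks N1=alive -> (alive,v1)
Op 3: gossip N1<->N2 -> N1.N0=(alive,v0) N1.N1=(alive,v0) N1.N2=(alive,v0) N1.N3=(alive,v0) | N2.N0=(alive,v0) N2.N1=(alive,v0) N2.N2=(alive,v0) N2.N3=(alive,v0)
Op 4: gossip N0<->N3 -> N0.N0=(alive,v0) N0.N1=(alive,v1) N0.N2=(alive,v0) N0.N3=(alive,v0) | N3.N0=(alive,v0) N3.N1=(alive,v1) N3.N2=(alive,v0) N3.N3=(alive,v0)
Op 5: gossip N3<->N0 -> N3.N0=(alive,v0) N3.N1=(alive,v1) N3.N2=(alive,v0) N3.N3=(alive,v0) | N0.N0=(alive,v0) N0.N1=(alive,v1) N0.N2=(alive,v0) N0.N3=(alive,v0)
Op 6: gossip N3<->N2 -> N3.N0=(alive,v0) N3.N1=(alive,v1) N3.N2=(alive,v0) N3.N3=(alive,v0) | N2.N0=(alive,v0) N2.N1=(alive,v1) N2.N2=(alive,v0) N2.N3=(alive,v0)

Answer: alive 1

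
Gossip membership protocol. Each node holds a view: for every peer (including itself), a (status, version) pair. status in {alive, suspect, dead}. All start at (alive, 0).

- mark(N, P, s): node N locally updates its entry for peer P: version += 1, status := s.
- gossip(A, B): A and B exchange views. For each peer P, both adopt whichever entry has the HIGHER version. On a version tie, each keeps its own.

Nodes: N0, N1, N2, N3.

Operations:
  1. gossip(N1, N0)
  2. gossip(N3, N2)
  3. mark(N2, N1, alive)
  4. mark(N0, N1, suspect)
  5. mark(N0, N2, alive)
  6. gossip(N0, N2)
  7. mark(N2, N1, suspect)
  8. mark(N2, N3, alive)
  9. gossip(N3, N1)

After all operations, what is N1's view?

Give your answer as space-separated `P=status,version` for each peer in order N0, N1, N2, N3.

Op 1: gossip N1<->N0 -> N1.N0=(alive,v0) N1.N1=(alive,v0) N1.N2=(alive,v0) N1.N3=(alive,v0) | N0.N0=(alive,v0) N0.N1=(alive,v0) N0.N2=(alive,v0) N0.N3=(alive,v0)
Op 2: gossip N3<->N2 -> N3.N0=(alive,v0) N3.N1=(alive,v0) N3.N2=(alive,v0) N3.N3=(alive,v0) | N2.N0=(alive,v0) N2.N1=(alive,v0) N2.N2=(alive,v0) N2.N3=(alive,v0)
Op 3: N2 marks N1=alive -> (alive,v1)
Op 4: N0 marks N1=suspect -> (suspect,v1)
Op 5: N0 marks N2=alive -> (alive,v1)
Op 6: gossip N0<->N2 -> N0.N0=(alive,v0) N0.N1=(suspect,v1) N0.N2=(alive,v1) N0.N3=(alive,v0) | N2.N0=(alive,v0) N2.N1=(alive,v1) N2.N2=(alive,v1) N2.N3=(alive,v0)
Op 7: N2 marks N1=suspect -> (suspect,v2)
Op 8: N2 marks N3=alive -> (alive,v1)
Op 9: gossip N3<->N1 -> N3.N0=(alive,v0) N3.N1=(alive,v0) N3.N2=(alive,v0) N3.N3=(alive,v0) | N1.N0=(alive,v0) N1.N1=(alive,v0) N1.N2=(alive,v0) N1.N3=(alive,v0)

Answer: N0=alive,0 N1=alive,0 N2=alive,0 N3=alive,0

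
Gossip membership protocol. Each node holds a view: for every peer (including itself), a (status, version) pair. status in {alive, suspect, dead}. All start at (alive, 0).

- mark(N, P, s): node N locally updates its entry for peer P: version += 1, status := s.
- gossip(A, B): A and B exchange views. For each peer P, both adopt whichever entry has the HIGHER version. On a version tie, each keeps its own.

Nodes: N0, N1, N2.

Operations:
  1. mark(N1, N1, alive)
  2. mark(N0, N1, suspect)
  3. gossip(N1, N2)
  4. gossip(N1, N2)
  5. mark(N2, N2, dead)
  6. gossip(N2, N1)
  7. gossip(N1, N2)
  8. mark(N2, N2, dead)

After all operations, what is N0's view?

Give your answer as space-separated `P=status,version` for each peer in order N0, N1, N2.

Op 1: N1 marks N1=alive -> (alive,v1)
Op 2: N0 marks N1=suspect -> (suspect,v1)
Op 3: gossip N1<->N2 -> N1.N0=(alive,v0) N1.N1=(alive,v1) N1.N2=(alive,v0) | N2.N0=(alive,v0) N2.N1=(alive,v1) N2.N2=(alive,v0)
Op 4: gossip N1<->N2 -> N1.N0=(alive,v0) N1.N1=(alive,v1) N1.N2=(alive,v0) | N2.N0=(alive,v0) N2.N1=(alive,v1) N2.N2=(alive,v0)
Op 5: N2 marks N2=dead -> (dead,v1)
Op 6: gossip N2<->N1 -> N2.N0=(alive,v0) N2.N1=(alive,v1) N2.N2=(dead,v1) | N1.N0=(alive,v0) N1.N1=(alive,v1) N1.N2=(dead,v1)
Op 7: gossip N1<->N2 -> N1.N0=(alive,v0) N1.N1=(alive,v1) N1.N2=(dead,v1) | N2.N0=(alive,v0) N2.N1=(alive,v1) N2.N2=(dead,v1)
Op 8: N2 marks N2=dead -> (dead,v2)

Answer: N0=alive,0 N1=suspect,1 N2=alive,0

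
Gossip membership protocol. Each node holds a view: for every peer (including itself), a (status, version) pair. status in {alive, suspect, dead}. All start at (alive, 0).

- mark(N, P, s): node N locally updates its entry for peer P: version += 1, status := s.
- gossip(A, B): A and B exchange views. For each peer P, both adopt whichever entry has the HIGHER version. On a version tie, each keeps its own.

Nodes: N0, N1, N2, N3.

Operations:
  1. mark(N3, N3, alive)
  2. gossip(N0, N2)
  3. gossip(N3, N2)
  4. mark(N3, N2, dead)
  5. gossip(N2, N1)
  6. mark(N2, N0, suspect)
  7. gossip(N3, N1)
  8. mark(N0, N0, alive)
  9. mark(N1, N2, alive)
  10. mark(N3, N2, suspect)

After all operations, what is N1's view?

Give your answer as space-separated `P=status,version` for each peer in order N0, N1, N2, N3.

Op 1: N3 marks N3=alive -> (alive,v1)
Op 2: gossip N0<->N2 -> N0.N0=(alive,v0) N0.N1=(alive,v0) N0.N2=(alive,v0) N0.N3=(alive,v0) | N2.N0=(alive,v0) N2.N1=(alive,v0) N2.N2=(alive,v0) N2.N3=(alive,v0)
Op 3: gossip N3<->N2 -> N3.N0=(alive,v0) N3.N1=(alive,v0) N3.N2=(alive,v0) N3.N3=(alive,v1) | N2.N0=(alive,v0) N2.N1=(alive,v0) N2.N2=(alive,v0) N2.N3=(alive,v1)
Op 4: N3 marks N2=dead -> (dead,v1)
Op 5: gossip N2<->N1 -> N2.N0=(alive,v0) N2.N1=(alive,v0) N2.N2=(alive,v0) N2.N3=(alive,v1) | N1.N0=(alive,v0) N1.N1=(alive,v0) N1.N2=(alive,v0) N1.N3=(alive,v1)
Op 6: N2 marks N0=suspect -> (suspect,v1)
Op 7: gossip N3<->N1 -> N3.N0=(alive,v0) N3.N1=(alive,v0) N3.N2=(dead,v1) N3.N3=(alive,v1) | N1.N0=(alive,v0) N1.N1=(alive,v0) N1.N2=(dead,v1) N1.N3=(alive,v1)
Op 8: N0 marks N0=alive -> (alive,v1)
Op 9: N1 marks N2=alive -> (alive,v2)
Op 10: N3 marks N2=suspect -> (suspect,v2)

Answer: N0=alive,0 N1=alive,0 N2=alive,2 N3=alive,1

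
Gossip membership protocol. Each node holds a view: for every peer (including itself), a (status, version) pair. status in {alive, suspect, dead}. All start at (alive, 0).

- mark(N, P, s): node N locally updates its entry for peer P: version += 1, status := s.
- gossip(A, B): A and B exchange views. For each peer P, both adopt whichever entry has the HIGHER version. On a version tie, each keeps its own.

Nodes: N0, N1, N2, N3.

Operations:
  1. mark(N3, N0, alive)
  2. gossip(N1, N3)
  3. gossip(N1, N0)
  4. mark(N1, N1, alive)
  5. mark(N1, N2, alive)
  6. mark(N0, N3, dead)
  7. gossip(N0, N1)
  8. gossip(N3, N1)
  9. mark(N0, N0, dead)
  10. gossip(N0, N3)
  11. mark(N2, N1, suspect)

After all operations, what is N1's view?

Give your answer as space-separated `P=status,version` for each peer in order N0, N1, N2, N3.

Answer: N0=alive,1 N1=alive,1 N2=alive,1 N3=dead,1

Derivation:
Op 1: N3 marks N0=alive -> (alive,v1)
Op 2: gossip N1<->N3 -> N1.N0=(alive,v1) N1.N1=(alive,v0) N1.N2=(alive,v0) N1.N3=(alive,v0) | N3.N0=(alive,v1) N3.N1=(alive,v0) N3.N2=(alive,v0) N3.N3=(alive,v0)
Op 3: gossip N1<->N0 -> N1.N0=(alive,v1) N1.N1=(alive,v0) N1.N2=(alive,v0) N1.N3=(alive,v0) | N0.N0=(alive,v1) N0.N1=(alive,v0) N0.N2=(alive,v0) N0.N3=(alive,v0)
Op 4: N1 marks N1=alive -> (alive,v1)
Op 5: N1 marks N2=alive -> (alive,v1)
Op 6: N0 marks N3=dead -> (dead,v1)
Op 7: gossip N0<->N1 -> N0.N0=(alive,v1) N0.N1=(alive,v1) N0.N2=(alive,v1) N0.N3=(dead,v1) | N1.N0=(alive,v1) N1.N1=(alive,v1) N1.N2=(alive,v1) N1.N3=(dead,v1)
Op 8: gossip N3<->N1 -> N3.N0=(alive,v1) N3.N1=(alive,v1) N3.N2=(alive,v1) N3.N3=(dead,v1) | N1.N0=(alive,v1) N1.N1=(alive,v1) N1.N2=(alive,v1) N1.N3=(dead,v1)
Op 9: N0 marks N0=dead -> (dead,v2)
Op 10: gossip N0<->N3 -> N0.N0=(dead,v2) N0.N1=(alive,v1) N0.N2=(alive,v1) N0.N3=(dead,v1) | N3.N0=(dead,v2) N3.N1=(alive,v1) N3.N2=(alive,v1) N3.N3=(dead,v1)
Op 11: N2 marks N1=suspect -> (suspect,v1)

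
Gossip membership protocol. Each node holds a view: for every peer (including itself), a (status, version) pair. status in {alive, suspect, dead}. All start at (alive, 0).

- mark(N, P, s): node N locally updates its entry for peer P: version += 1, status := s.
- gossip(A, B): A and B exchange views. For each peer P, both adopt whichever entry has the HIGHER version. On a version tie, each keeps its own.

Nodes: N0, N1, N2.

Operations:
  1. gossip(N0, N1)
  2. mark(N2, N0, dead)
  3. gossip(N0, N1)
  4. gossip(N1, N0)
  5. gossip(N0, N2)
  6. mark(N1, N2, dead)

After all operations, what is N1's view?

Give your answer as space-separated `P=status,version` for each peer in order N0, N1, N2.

Answer: N0=alive,0 N1=alive,0 N2=dead,1

Derivation:
Op 1: gossip N0<->N1 -> N0.N0=(alive,v0) N0.N1=(alive,v0) N0.N2=(alive,v0) | N1.N0=(alive,v0) N1.N1=(alive,v0) N1.N2=(alive,v0)
Op 2: N2 marks N0=dead -> (dead,v1)
Op 3: gossip N0<->N1 -> N0.N0=(alive,v0) N0.N1=(alive,v0) N0.N2=(alive,v0) | N1.N0=(alive,v0) N1.N1=(alive,v0) N1.N2=(alive,v0)
Op 4: gossip N1<->N0 -> N1.N0=(alive,v0) N1.N1=(alive,v0) N1.N2=(alive,v0) | N0.N0=(alive,v0) N0.N1=(alive,v0) N0.N2=(alive,v0)
Op 5: gossip N0<->N2 -> N0.N0=(dead,v1) N0.N1=(alive,v0) N0.N2=(alive,v0) | N2.N0=(dead,v1) N2.N1=(alive,v0) N2.N2=(alive,v0)
Op 6: N1 marks N2=dead -> (dead,v1)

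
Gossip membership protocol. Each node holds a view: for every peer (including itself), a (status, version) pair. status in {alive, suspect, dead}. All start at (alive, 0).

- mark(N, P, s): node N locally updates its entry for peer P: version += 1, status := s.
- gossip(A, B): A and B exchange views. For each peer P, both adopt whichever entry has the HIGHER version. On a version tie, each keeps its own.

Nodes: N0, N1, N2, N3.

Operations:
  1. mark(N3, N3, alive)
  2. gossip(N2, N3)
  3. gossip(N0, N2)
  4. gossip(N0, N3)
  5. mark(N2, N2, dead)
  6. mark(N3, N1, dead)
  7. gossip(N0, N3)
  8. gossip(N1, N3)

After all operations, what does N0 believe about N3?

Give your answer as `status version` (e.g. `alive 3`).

Op 1: N3 marks N3=alive -> (alive,v1)
Op 2: gossip N2<->N3 -> N2.N0=(alive,v0) N2.N1=(alive,v0) N2.N2=(alive,v0) N2.N3=(alive,v1) | N3.N0=(alive,v0) N3.N1=(alive,v0) N3.N2=(alive,v0) N3.N3=(alive,v1)
Op 3: gossip N0<->N2 -> N0.N0=(alive,v0) N0.N1=(alive,v0) N0.N2=(alive,v0) N0.N3=(alive,v1) | N2.N0=(alive,v0) N2.N1=(alive,v0) N2.N2=(alive,v0) N2.N3=(alive,v1)
Op 4: gossip N0<->N3 -> N0.N0=(alive,v0) N0.N1=(alive,v0) N0.N2=(alive,v0) N0.N3=(alive,v1) | N3.N0=(alive,v0) N3.N1=(alive,v0) N3.N2=(alive,v0) N3.N3=(alive,v1)
Op 5: N2 marks N2=dead -> (dead,v1)
Op 6: N3 marks N1=dead -> (dead,v1)
Op 7: gossip N0<->N3 -> N0.N0=(alive,v0) N0.N1=(dead,v1) N0.N2=(alive,v0) N0.N3=(alive,v1) | N3.N0=(alive,v0) N3.N1=(dead,v1) N3.N2=(alive,v0) N3.N3=(alive,v1)
Op 8: gossip N1<->N3 -> N1.N0=(alive,v0) N1.N1=(dead,v1) N1.N2=(alive,v0) N1.N3=(alive,v1) | N3.N0=(alive,v0) N3.N1=(dead,v1) N3.N2=(alive,v0) N3.N3=(alive,v1)

Answer: alive 1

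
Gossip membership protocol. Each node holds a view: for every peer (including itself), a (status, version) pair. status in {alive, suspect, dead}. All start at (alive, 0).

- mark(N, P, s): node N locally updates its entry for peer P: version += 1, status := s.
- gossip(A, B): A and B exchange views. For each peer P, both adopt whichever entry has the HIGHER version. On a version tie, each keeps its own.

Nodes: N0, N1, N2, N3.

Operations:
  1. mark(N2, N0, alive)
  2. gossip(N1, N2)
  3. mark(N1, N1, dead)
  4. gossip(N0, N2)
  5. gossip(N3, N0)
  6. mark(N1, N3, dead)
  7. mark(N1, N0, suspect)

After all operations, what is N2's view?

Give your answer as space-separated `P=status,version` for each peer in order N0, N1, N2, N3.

Answer: N0=alive,1 N1=alive,0 N2=alive,0 N3=alive,0

Derivation:
Op 1: N2 marks N0=alive -> (alive,v1)
Op 2: gossip N1<->N2 -> N1.N0=(alive,v1) N1.N1=(alive,v0) N1.N2=(alive,v0) N1.N3=(alive,v0) | N2.N0=(alive,v1) N2.N1=(alive,v0) N2.N2=(alive,v0) N2.N3=(alive,v0)
Op 3: N1 marks N1=dead -> (dead,v1)
Op 4: gossip N0<->N2 -> N0.N0=(alive,v1) N0.N1=(alive,v0) N0.N2=(alive,v0) N0.N3=(alive,v0) | N2.N0=(alive,v1) N2.N1=(alive,v0) N2.N2=(alive,v0) N2.N3=(alive,v0)
Op 5: gossip N3<->N0 -> N3.N0=(alive,v1) N3.N1=(alive,v0) N3.N2=(alive,v0) N3.N3=(alive,v0) | N0.N0=(alive,v1) N0.N1=(alive,v0) N0.N2=(alive,v0) N0.N3=(alive,v0)
Op 6: N1 marks N3=dead -> (dead,v1)
Op 7: N1 marks N0=suspect -> (suspect,v2)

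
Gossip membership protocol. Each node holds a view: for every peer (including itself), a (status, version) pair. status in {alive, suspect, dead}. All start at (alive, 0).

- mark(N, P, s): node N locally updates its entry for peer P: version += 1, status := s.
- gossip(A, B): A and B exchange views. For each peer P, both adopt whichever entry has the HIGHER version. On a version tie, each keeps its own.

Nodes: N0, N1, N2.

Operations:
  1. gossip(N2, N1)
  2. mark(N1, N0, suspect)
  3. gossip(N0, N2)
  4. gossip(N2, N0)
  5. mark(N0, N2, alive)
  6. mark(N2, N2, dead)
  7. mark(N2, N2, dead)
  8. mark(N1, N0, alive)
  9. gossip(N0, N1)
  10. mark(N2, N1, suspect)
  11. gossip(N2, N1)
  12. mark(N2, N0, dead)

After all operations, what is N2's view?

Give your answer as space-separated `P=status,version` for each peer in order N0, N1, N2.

Answer: N0=dead,3 N1=suspect,1 N2=dead,2

Derivation:
Op 1: gossip N2<->N1 -> N2.N0=(alive,v0) N2.N1=(alive,v0) N2.N2=(alive,v0) | N1.N0=(alive,v0) N1.N1=(alive,v0) N1.N2=(alive,v0)
Op 2: N1 marks N0=suspect -> (suspect,v1)
Op 3: gossip N0<->N2 -> N0.N0=(alive,v0) N0.N1=(alive,v0) N0.N2=(alive,v0) | N2.N0=(alive,v0) N2.N1=(alive,v0) N2.N2=(alive,v0)
Op 4: gossip N2<->N0 -> N2.N0=(alive,v0) N2.N1=(alive,v0) N2.N2=(alive,v0) | N0.N0=(alive,v0) N0.N1=(alive,v0) N0.N2=(alive,v0)
Op 5: N0 marks N2=alive -> (alive,v1)
Op 6: N2 marks N2=dead -> (dead,v1)
Op 7: N2 marks N2=dead -> (dead,v2)
Op 8: N1 marks N0=alive -> (alive,v2)
Op 9: gossip N0<->N1 -> N0.N0=(alive,v2) N0.N1=(alive,v0) N0.N2=(alive,v1) | N1.N0=(alive,v2) N1.N1=(alive,v0) N1.N2=(alive,v1)
Op 10: N2 marks N1=suspect -> (suspect,v1)
Op 11: gossip N2<->N1 -> N2.N0=(alive,v2) N2.N1=(suspect,v1) N2.N2=(dead,v2) | N1.N0=(alive,v2) N1.N1=(suspect,v1) N1.N2=(dead,v2)
Op 12: N2 marks N0=dead -> (dead,v3)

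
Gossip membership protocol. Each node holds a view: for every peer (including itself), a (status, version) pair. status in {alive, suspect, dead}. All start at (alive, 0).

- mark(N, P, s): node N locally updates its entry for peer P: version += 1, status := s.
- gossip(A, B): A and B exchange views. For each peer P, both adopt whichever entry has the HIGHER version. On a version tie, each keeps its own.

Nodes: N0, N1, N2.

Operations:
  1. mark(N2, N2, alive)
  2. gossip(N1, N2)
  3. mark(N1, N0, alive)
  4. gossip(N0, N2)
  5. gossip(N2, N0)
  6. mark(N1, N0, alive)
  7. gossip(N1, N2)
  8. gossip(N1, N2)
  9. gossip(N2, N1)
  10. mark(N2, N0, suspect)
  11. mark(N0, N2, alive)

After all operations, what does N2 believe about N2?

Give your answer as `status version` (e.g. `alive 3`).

Op 1: N2 marks N2=alive -> (alive,v1)
Op 2: gossip N1<->N2 -> N1.N0=(alive,v0) N1.N1=(alive,v0) N1.N2=(alive,v1) | N2.N0=(alive,v0) N2.N1=(alive,v0) N2.N2=(alive,v1)
Op 3: N1 marks N0=alive -> (alive,v1)
Op 4: gossip N0<->N2 -> N0.N0=(alive,v0) N0.N1=(alive,v0) N0.N2=(alive,v1) | N2.N0=(alive,v0) N2.N1=(alive,v0) N2.N2=(alive,v1)
Op 5: gossip N2<->N0 -> N2.N0=(alive,v0) N2.N1=(alive,v0) N2.N2=(alive,v1) | N0.N0=(alive,v0) N0.N1=(alive,v0) N0.N2=(alive,v1)
Op 6: N1 marks N0=alive -> (alive,v2)
Op 7: gossip N1<->N2 -> N1.N0=(alive,v2) N1.N1=(alive,v0) N1.N2=(alive,v1) | N2.N0=(alive,v2) N2.N1=(alive,v0) N2.N2=(alive,v1)
Op 8: gossip N1<->N2 -> N1.N0=(alive,v2) N1.N1=(alive,v0) N1.N2=(alive,v1) | N2.N0=(alive,v2) N2.N1=(alive,v0) N2.N2=(alive,v1)
Op 9: gossip N2<->N1 -> N2.N0=(alive,v2) N2.N1=(alive,v0) N2.N2=(alive,v1) | N1.N0=(alive,v2) N1.N1=(alive,v0) N1.N2=(alive,v1)
Op 10: N2 marks N0=suspect -> (suspect,v3)
Op 11: N0 marks N2=alive -> (alive,v2)

Answer: alive 1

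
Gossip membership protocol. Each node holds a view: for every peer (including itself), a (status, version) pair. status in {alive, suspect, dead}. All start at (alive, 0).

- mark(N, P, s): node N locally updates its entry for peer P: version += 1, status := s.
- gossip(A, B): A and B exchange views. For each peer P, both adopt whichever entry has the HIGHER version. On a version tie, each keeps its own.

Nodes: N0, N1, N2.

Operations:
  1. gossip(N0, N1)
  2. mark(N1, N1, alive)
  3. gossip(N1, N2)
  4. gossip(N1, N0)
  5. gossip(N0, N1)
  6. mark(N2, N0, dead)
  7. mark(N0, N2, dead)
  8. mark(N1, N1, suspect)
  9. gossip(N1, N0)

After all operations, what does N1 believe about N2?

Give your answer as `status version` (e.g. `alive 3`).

Answer: dead 1

Derivation:
Op 1: gossip N0<->N1 -> N0.N0=(alive,v0) N0.N1=(alive,v0) N0.N2=(alive,v0) | N1.N0=(alive,v0) N1.N1=(alive,v0) N1.N2=(alive,v0)
Op 2: N1 marks N1=alive -> (alive,v1)
Op 3: gossip N1<->N2 -> N1.N0=(alive,v0) N1.N1=(alive,v1) N1.N2=(alive,v0) | N2.N0=(alive,v0) N2.N1=(alive,v1) N2.N2=(alive,v0)
Op 4: gossip N1<->N0 -> N1.N0=(alive,v0) N1.N1=(alive,v1) N1.N2=(alive,v0) | N0.N0=(alive,v0) N0.N1=(alive,v1) N0.N2=(alive,v0)
Op 5: gossip N0<->N1 -> N0.N0=(alive,v0) N0.N1=(alive,v1) N0.N2=(alive,v0) | N1.N0=(alive,v0) N1.N1=(alive,v1) N1.N2=(alive,v0)
Op 6: N2 marks N0=dead -> (dead,v1)
Op 7: N0 marks N2=dead -> (dead,v1)
Op 8: N1 marks N1=suspect -> (suspect,v2)
Op 9: gossip N1<->N0 -> N1.N0=(alive,v0) N1.N1=(suspect,v2) N1.N2=(dead,v1) | N0.N0=(alive,v0) N0.N1=(suspect,v2) N0.N2=(dead,v1)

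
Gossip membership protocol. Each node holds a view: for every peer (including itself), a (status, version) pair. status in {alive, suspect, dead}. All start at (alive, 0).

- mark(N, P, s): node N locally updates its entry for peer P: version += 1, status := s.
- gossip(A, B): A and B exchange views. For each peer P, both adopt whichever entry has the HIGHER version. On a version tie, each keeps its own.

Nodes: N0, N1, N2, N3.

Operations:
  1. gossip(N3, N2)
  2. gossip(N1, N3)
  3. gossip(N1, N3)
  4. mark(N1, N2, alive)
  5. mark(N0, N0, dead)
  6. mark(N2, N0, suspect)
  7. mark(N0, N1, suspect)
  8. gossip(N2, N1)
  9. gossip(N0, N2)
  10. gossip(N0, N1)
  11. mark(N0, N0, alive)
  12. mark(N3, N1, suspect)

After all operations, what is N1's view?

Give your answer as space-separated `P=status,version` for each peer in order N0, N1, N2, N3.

Op 1: gossip N3<->N2 -> N3.N0=(alive,v0) N3.N1=(alive,v0) N3.N2=(alive,v0) N3.N3=(alive,v0) | N2.N0=(alive,v0) N2.N1=(alive,v0) N2.N2=(alive,v0) N2.N3=(alive,v0)
Op 2: gossip N1<->N3 -> N1.N0=(alive,v0) N1.N1=(alive,v0) N1.N2=(alive,v0) N1.N3=(alive,v0) | N3.N0=(alive,v0) N3.N1=(alive,v0) N3.N2=(alive,v0) N3.N3=(alive,v0)
Op 3: gossip N1<->N3 -> N1.N0=(alive,v0) N1.N1=(alive,v0) N1.N2=(alive,v0) N1.N3=(alive,v0) | N3.N0=(alive,v0) N3.N1=(alive,v0) N3.N2=(alive,v0) N3.N3=(alive,v0)
Op 4: N1 marks N2=alive -> (alive,v1)
Op 5: N0 marks N0=dead -> (dead,v1)
Op 6: N2 marks N0=suspect -> (suspect,v1)
Op 7: N0 marks N1=suspect -> (suspect,v1)
Op 8: gossip N2<->N1 -> N2.N0=(suspect,v1) N2.N1=(alive,v0) N2.N2=(alive,v1) N2.N3=(alive,v0) | N1.N0=(suspect,v1) N1.N1=(alive,v0) N1.N2=(alive,v1) N1.N3=(alive,v0)
Op 9: gossip N0<->N2 -> N0.N0=(dead,v1) N0.N1=(suspect,v1) N0.N2=(alive,v1) N0.N3=(alive,v0) | N2.N0=(suspect,v1) N2.N1=(suspect,v1) N2.N2=(alive,v1) N2.N3=(alive,v0)
Op 10: gossip N0<->N1 -> N0.N0=(dead,v1) N0.N1=(suspect,v1) N0.N2=(alive,v1) N0.N3=(alive,v0) | N1.N0=(suspect,v1) N1.N1=(suspect,v1) N1.N2=(alive,v1) N1.N3=(alive,v0)
Op 11: N0 marks N0=alive -> (alive,v2)
Op 12: N3 marks N1=suspect -> (suspect,v1)

Answer: N0=suspect,1 N1=suspect,1 N2=alive,1 N3=alive,0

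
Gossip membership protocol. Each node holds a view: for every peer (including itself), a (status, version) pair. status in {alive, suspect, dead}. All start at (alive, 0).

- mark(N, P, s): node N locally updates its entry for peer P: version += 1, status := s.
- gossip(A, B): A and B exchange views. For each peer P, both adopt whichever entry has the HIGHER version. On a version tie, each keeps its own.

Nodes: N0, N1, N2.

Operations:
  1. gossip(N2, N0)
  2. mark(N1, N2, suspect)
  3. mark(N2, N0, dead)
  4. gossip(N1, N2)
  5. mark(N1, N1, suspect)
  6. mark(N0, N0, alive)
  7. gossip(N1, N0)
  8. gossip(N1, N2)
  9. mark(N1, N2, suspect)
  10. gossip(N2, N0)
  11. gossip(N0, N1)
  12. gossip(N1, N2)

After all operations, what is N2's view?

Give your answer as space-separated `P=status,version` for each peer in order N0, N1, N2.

Answer: N0=dead,1 N1=suspect,1 N2=suspect,2

Derivation:
Op 1: gossip N2<->N0 -> N2.N0=(alive,v0) N2.N1=(alive,v0) N2.N2=(alive,v0) | N0.N0=(alive,v0) N0.N1=(alive,v0) N0.N2=(alive,v0)
Op 2: N1 marks N2=suspect -> (suspect,v1)
Op 3: N2 marks N0=dead -> (dead,v1)
Op 4: gossip N1<->N2 -> N1.N0=(dead,v1) N1.N1=(alive,v0) N1.N2=(suspect,v1) | N2.N0=(dead,v1) N2.N1=(alive,v0) N2.N2=(suspect,v1)
Op 5: N1 marks N1=suspect -> (suspect,v1)
Op 6: N0 marks N0=alive -> (alive,v1)
Op 7: gossip N1<->N0 -> N1.N0=(dead,v1) N1.N1=(suspect,v1) N1.N2=(suspect,v1) | N0.N0=(alive,v1) N0.N1=(suspect,v1) N0.N2=(suspect,v1)
Op 8: gossip N1<->N2 -> N1.N0=(dead,v1) N1.N1=(suspect,v1) N1.N2=(suspect,v1) | N2.N0=(dead,v1) N2.N1=(suspect,v1) N2.N2=(suspect,v1)
Op 9: N1 marks N2=suspect -> (suspect,v2)
Op 10: gossip N2<->N0 -> N2.N0=(dead,v1) N2.N1=(suspect,v1) N2.N2=(suspect,v1) | N0.N0=(alive,v1) N0.N1=(suspect,v1) N0.N2=(suspect,v1)
Op 11: gossip N0<->N1 -> N0.N0=(alive,v1) N0.N1=(suspect,v1) N0.N2=(suspect,v2) | N1.N0=(dead,v1) N1.N1=(suspect,v1) N1.N2=(suspect,v2)
Op 12: gossip N1<->N2 -> N1.N0=(dead,v1) N1.N1=(suspect,v1) N1.N2=(suspect,v2) | N2.N0=(dead,v1) N2.N1=(suspect,v1) N2.N2=(suspect,v2)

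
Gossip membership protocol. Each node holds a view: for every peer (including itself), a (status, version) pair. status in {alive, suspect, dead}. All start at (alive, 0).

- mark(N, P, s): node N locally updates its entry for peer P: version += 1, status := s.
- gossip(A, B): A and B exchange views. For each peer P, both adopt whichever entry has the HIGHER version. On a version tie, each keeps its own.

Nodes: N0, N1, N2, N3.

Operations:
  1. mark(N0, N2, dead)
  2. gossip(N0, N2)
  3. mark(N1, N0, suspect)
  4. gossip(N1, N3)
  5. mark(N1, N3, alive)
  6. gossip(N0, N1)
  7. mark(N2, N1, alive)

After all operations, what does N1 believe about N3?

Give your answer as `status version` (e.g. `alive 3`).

Op 1: N0 marks N2=dead -> (dead,v1)
Op 2: gossip N0<->N2 -> N0.N0=(alive,v0) N0.N1=(alive,v0) N0.N2=(dead,v1) N0.N3=(alive,v0) | N2.N0=(alive,v0) N2.N1=(alive,v0) N2.N2=(dead,v1) N2.N3=(alive,v0)
Op 3: N1 marks N0=suspect -> (suspect,v1)
Op 4: gossip N1<->N3 -> N1.N0=(suspect,v1) N1.N1=(alive,v0) N1.N2=(alive,v0) N1.N3=(alive,v0) | N3.N0=(suspect,v1) N3.N1=(alive,v0) N3.N2=(alive,v0) N3.N3=(alive,v0)
Op 5: N1 marks N3=alive -> (alive,v1)
Op 6: gossip N0<->N1 -> N0.N0=(suspect,v1) N0.N1=(alive,v0) N0.N2=(dead,v1) N0.N3=(alive,v1) | N1.N0=(suspect,v1) N1.N1=(alive,v0) N1.N2=(dead,v1) N1.N3=(alive,v1)
Op 7: N2 marks N1=alive -> (alive,v1)

Answer: alive 1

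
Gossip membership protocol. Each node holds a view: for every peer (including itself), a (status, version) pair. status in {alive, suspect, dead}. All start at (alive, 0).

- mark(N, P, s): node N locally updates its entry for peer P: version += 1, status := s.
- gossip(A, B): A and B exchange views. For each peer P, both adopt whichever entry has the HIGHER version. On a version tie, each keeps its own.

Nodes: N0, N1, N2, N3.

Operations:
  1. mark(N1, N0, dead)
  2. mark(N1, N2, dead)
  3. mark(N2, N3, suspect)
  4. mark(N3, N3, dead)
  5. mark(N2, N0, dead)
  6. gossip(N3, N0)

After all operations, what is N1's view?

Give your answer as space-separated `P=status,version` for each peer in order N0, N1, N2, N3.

Op 1: N1 marks N0=dead -> (dead,v1)
Op 2: N1 marks N2=dead -> (dead,v1)
Op 3: N2 marks N3=suspect -> (suspect,v1)
Op 4: N3 marks N3=dead -> (dead,v1)
Op 5: N2 marks N0=dead -> (dead,v1)
Op 6: gossip N3<->N0 -> N3.N0=(alive,v0) N3.N1=(alive,v0) N3.N2=(alive,v0) N3.N3=(dead,v1) | N0.N0=(alive,v0) N0.N1=(alive,v0) N0.N2=(alive,v0) N0.N3=(dead,v1)

Answer: N0=dead,1 N1=alive,0 N2=dead,1 N3=alive,0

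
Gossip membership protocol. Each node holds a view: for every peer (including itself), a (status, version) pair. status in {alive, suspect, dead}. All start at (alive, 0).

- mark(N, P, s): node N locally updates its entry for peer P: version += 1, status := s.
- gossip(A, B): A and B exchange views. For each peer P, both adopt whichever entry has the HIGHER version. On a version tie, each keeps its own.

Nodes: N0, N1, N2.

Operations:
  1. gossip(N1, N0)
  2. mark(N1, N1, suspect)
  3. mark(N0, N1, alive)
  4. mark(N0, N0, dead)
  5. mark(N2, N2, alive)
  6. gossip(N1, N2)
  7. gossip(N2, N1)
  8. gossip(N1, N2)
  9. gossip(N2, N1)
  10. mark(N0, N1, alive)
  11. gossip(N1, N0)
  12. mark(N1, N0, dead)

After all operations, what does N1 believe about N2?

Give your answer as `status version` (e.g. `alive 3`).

Answer: alive 1

Derivation:
Op 1: gossip N1<->N0 -> N1.N0=(alive,v0) N1.N1=(alive,v0) N1.N2=(alive,v0) | N0.N0=(alive,v0) N0.N1=(alive,v0) N0.N2=(alive,v0)
Op 2: N1 marks N1=suspect -> (suspect,v1)
Op 3: N0 marks N1=alive -> (alive,v1)
Op 4: N0 marks N0=dead -> (dead,v1)
Op 5: N2 marks N2=alive -> (alive,v1)
Op 6: gossip N1<->N2 -> N1.N0=(alive,v0) N1.N1=(suspect,v1) N1.N2=(alive,v1) | N2.N0=(alive,v0) N2.N1=(suspect,v1) N2.N2=(alive,v1)
Op 7: gossip N2<->N1 -> N2.N0=(alive,v0) N2.N1=(suspect,v1) N2.N2=(alive,v1) | N1.N0=(alive,v0) N1.N1=(suspect,v1) N1.N2=(alive,v1)
Op 8: gossip N1<->N2 -> N1.N0=(alive,v0) N1.N1=(suspect,v1) N1.N2=(alive,v1) | N2.N0=(alive,v0) N2.N1=(suspect,v1) N2.N2=(alive,v1)
Op 9: gossip N2<->N1 -> N2.N0=(alive,v0) N2.N1=(suspect,v1) N2.N2=(alive,v1) | N1.N0=(alive,v0) N1.N1=(suspect,v1) N1.N2=(alive,v1)
Op 10: N0 marks N1=alive -> (alive,v2)
Op 11: gossip N1<->N0 -> N1.N0=(dead,v1) N1.N1=(alive,v2) N1.N2=(alive,v1) | N0.N0=(dead,v1) N0.N1=(alive,v2) N0.N2=(alive,v1)
Op 12: N1 marks N0=dead -> (dead,v2)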